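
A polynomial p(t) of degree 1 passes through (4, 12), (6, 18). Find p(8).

24

Using the Lagrange interpolation formula with nodes 4, 6:
  L_0(t) = (t - 6) / -2
  L_1(t) = (t - 4) / 2
Then p(t) = 12·L_0(t) + 18·L_1(t).
Expanding and collecting terms gives p(t) = 3t.
Evaluating at t = 8: p(8) = 24.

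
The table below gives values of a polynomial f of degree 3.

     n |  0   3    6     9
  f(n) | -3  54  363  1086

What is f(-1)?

6

Write f(n) = an^3 + bn^2 + cn + d. Substituting each data point gives a linear system:
  d = -3
  27a + 9b + 3c + d = 54
  216a + 36b + 6c + d = 363
  729a + 81b + 9c + d = 1086
Solving the system yields a = 1, b = 5, c = -5, d = -3.
So f(n) = n^3 + 5n^2 - 5n - 3.
Then f(-1) = 6.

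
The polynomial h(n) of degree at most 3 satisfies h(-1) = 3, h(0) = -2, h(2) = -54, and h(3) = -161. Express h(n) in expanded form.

h(n) = -5n^3 - 2n^2 - 2n - 2

Write h(n) = an^3 + bn^2 + cn + d. Substituting each data point gives a linear system:
  -a + b - c + d = 3
  d = -2
  8a + 4b + 2c + d = -54
  27a + 9b + 3c + d = -161
Solving the system yields a = -5, b = -2, c = -2, d = -2.
So h(n) = -5n^3 - 2n^2 - 2n - 2.
Check: h(0) = -2. ✓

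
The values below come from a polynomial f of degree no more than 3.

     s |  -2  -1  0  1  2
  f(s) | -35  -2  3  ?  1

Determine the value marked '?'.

-2

On equispaced nodes a degree-3 polynomial has vanishing fourth forward difference, so
  f(-2) - 4·f(-1) + 6·f(0) - 4·f(1) + f(2) = 0.
Substituting the known values and solving for f(1):
  -4·f(1) = 8
  f(1) = -2.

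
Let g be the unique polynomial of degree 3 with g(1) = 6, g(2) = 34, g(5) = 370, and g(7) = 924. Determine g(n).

Write g(n) = an^3 + bn^2 + cn + d. Substituting each data point gives a linear system:
  a + b + c + d = 6
  8a + 4b + 2c + d = 34
  125a + 25b + 5c + d = 370
  343a + 49b + 7c + d = 924
Solving the system yields a = 2, b = 5, c = -1, d = 0.
So g(n) = 2n^3 + 5n^2 - n.
Check: g(7) = 924. ✓

g(n) = 2n^3 + 5n^2 - n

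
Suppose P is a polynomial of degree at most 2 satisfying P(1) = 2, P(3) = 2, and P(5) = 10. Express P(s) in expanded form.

P(s) = s^2 - 4s + 5

Using the Lagrange interpolation formula with nodes 1, 3, 5:
  L_0(s) = (s - 3)(s - 5) / 8
  L_1(s) = (s - 1)(s - 5) / -4
  L_2(s) = (s - 1)(s - 3) / 8
Then P(s) = 2·L_0(s) + 2·L_1(s) + 10·L_2(s).
Expanding and collecting terms gives P(s) = s^2 - 4s + 5.
Check: P(1) = 2. ✓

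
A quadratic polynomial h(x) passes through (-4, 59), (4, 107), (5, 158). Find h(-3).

30

Write h(x) = ax^2 + bx + c. Substituting each data point gives a linear system:
  16a - 4b + c = 59
  16a + 4b + c = 107
  25a + 5b + c = 158
Solving the system yields a = 5, b = 6, c = 3.
So h(x) = 5x² + 6x + 3.
Then h(-3) = 30.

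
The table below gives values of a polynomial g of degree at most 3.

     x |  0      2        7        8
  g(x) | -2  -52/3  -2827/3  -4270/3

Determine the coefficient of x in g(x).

1

Write g(x) = ax^3 + bx^2 + cx + d. Substituting each data point gives a linear system:
  d = -2
  8a + 4b + 2c + d = -52/3
  343a + 49b + 7c + d = -2827/3
  512a + 64b + 8c + d = -4270/3
Solving the system yields a = -3, b = 5/3, c = 1, d = -2.
So g(x) = -3x^3 + (5/3)x^2 + x - 2.
The coefficient of x is 1.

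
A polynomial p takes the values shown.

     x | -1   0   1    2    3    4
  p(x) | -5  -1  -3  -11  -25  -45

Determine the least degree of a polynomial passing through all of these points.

Forward differences of the values at x = -1, 0, 1, 2, 3, 4:
  p  : -5  -1  -3  -11  -25  -45
  Δ  : 4  -2  -8  -14  -20
  Δ^2: -6  -6  -6  -6
  Δ^3: 0  0  0
  Δ^4: 0  0
  Δ^5: 0
The second differences are constant (-6) and nonzero, while all higher differences vanish, so the minimal degree is 2.

2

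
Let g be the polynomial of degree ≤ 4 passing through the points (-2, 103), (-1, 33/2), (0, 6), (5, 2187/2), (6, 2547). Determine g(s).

Write g(s) = as^4 + bs^3 + cs^2 + ds + e. Substituting each data point gives a linear system:
  16a - 8b + 4c - 2d + e = 103
  a - b + c - d + e = 33/2
  e = 6
  625a + 125b + 25c + 5d + e = 2187/2
  1296a + 216b + 36c + 6d + e = 2547
Solving the system yields a = 3, b = -6, c = -1, d = -5/2, e = 6.
So g(s) = 3s⁴ - 6s³ - s² - (5/2)s + 6.
Check: g(-2) = 103. ✓

g(s) = 3s^4 - 6s^3 - s^2 - (5/2)s + 6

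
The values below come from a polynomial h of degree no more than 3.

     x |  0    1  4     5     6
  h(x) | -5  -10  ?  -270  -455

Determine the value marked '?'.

The 4 known points determine the degree-3 polynomial uniquely.
Write h(x) = ax^3 + bx^2 + cx + d. Substituting each data point gives a linear system:
  d = -5
  a + b + c + d = -10
  125a + 25b + 5c + d = -270
  216a + 36b + 6c + d = -455
Solving the system yields a = -2, b = 0, c = -3, d = -5.
So h(x) = -2x³ - 3x - 5.
Then h(4) = -145.

-145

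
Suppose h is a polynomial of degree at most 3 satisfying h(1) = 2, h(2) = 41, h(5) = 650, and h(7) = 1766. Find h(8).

Write h(s) = as^3 + bs^2 + cs + d. Substituting each data point gives a linear system:
  a + b + c + d = 2
  8a + 4b + 2c + d = 41
  125a + 25b + 5c + d = 650
  343a + 49b + 7c + d = 1766
Solving the system yields a = 5, b = 1, c = 1, d = -5.
So h(s) = 5s^3 + s^2 + s - 5.
Then h(8) = 2627.

2627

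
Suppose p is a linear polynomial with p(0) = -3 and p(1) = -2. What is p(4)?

1

Write p(s) = as + b. Substituting each data point gives a linear system:
  b = -3
  a + b = -2
Solving the system yields a = 1, b = -3.
So p(s) = s - 3.
Then p(4) = 1.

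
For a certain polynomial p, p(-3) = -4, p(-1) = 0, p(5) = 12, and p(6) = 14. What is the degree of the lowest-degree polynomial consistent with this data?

1

Divided differences on the nodes -3, -1, 5, 6:
  order 0: -4  0  12  14
  order 1: 2  2  2
  order 2: 0  0
  order 3: 0
The order-1 divided differences are all 2 (nonzero) and every higher order vanishes, so the data lies on a polynomial of degree exactly 1.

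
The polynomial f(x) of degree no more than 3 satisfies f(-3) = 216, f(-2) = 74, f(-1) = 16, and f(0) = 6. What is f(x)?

Write f(x) = ax^3 + bx^2 + cx + d. Substituting each data point gives a linear system:
  -27a + 9b - 3c + d = 216
  -8a + 4b - 2c + d = 74
  -a + b - c + d = 16
  d = 6
Solving the system yields a = -6, b = 6, c = 2, d = 6.
So f(x) = -6x^3 + 6x^2 + 2x + 6.
Check: f(-2) = 74. ✓

f(x) = -6x^3 + 6x^2 + 2x + 6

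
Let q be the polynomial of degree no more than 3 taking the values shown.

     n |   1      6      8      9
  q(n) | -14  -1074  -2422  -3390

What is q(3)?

Using the Lagrange interpolation formula with nodes 1, 6, 8, 9:
  L_0(n) = (n - 6)(n - 8)(n - 9) / -280
  L_1(n) = (n - 1)(n - 8)(n - 9) / 30
  L_2(n) = (n - 1)(n - 6)(n - 9) / -14
  L_3(n) = (n - 1)(n - 6)(n - 8) / 24
Then q(n) = -14·L_0(n) - 1074·L_1(n) - 2422·L_2(n) - 3390·L_3(n).
Expanding and collecting terms gives q(n) = -4n^3 - 6n^2 + 2n - 6.
Evaluating at n = 3: q(3) = -162.

-162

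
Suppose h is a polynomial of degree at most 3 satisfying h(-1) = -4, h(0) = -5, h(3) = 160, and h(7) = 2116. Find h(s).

Write h(s) = as^3 + bs^2 + cs + d. Substituting each data point gives a linear system:
  -a + b - c + d = -4
  d = -5
  27a + 9b + 3c + d = 160
  343a + 49b + 7c + d = 2116
Solving the system yields a = 6, b = 2, c = -5, d = -5.
So h(s) = 6s^3 + 2s^2 - 5s - 5.
Check: h(-1) = -4. ✓

h(s) = 6s^3 + 2s^2 - 5s - 5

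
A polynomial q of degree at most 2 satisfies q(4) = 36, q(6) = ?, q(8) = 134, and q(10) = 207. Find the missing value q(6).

77

On equispaced nodes a degree-2 polynomial has vanishing third forward difference, so
  - q(4) + 3·q(6) - 3·q(8) + q(10) = 0.
Substituting the known values and solving for q(6):
  3·q(6) = 231
  q(6) = 77.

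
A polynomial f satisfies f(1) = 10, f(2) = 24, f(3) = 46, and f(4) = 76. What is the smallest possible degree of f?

Forward differences of the values at x = 1, 2, 3, 4:
  f  : 10  24  46  76
  Δ  : 14  22  30
  Δ^2: 8  8
  Δ^3: 0
The second differences are constant (8) and nonzero, while all higher differences vanish, so the minimal degree is 2.

2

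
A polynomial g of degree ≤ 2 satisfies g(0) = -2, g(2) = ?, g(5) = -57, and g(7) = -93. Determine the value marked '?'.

The 3 known points determine the degree-2 polynomial uniquely.
Write g(n) = an^2 + bn + c. Substituting each data point gives a linear system:
  c = -2
  25a + 5b + c = -57
  49a + 7b + c = -93
Solving the system yields a = -1, b = -6, c = -2.
So g(n) = -n^2 - 6n - 2.
Then g(2) = -18.

-18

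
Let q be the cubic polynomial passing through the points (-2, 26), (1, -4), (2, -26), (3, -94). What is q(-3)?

104

Using the Lagrange interpolation formula with nodes -2, 1, 2, 3:
  L_0(t) = (t - 1)(t - 2)(t - 3) / -60
  L_1(t) = (t + 2)(t - 2)(t - 3) / 6
  L_2(t) = (t + 2)(t - 1)(t - 3) / -4
  L_3(t) = (t + 2)(t - 1)(t - 2) / 10
Then q(t) = 26·L_0(t) - 4·L_1(t) - 26·L_2(t) - 94·L_3(t).
Expanding and collecting terms gives q(t) = -4t^3 + t^2 + 3t - 4.
Evaluating at t = -3: q(-3) = 104.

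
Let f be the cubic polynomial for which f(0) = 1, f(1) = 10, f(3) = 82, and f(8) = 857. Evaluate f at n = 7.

Using the Lagrange interpolation formula with nodes 0, 1, 3, 8:
  L_0(n) = (n - 1)(n - 3)(n - 8) / -24
  L_1(n) = n(n - 3)(n - 8) / 14
  L_2(n) = n(n - 1)(n - 8) / -30
  L_3(n) = n(n - 1)(n - 3) / 280
Then f(n) = 1·L_0(n) + 10·L_1(n) + 82·L_2(n) + 857·L_3(n).
Expanding and collecting terms gives f(n) = n³ + 5n² + 3n + 1.
Evaluating at n = 7: f(7) = 610.

610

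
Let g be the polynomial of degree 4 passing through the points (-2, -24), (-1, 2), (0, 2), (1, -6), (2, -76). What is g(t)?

g(t) = -3t^4 - 3t^3 - t^2 - t + 2

Write g(t) = at^4 + bt^3 + ct^2 + dt + e. Substituting each data point gives a linear system:
  16a - 8b + 4c - 2d + e = -24
  a - b + c - d + e = 2
  e = 2
  a + b + c + d + e = -6
  16a + 8b + 4c + 2d + e = -76
Solving the system yields a = -3, b = -3, c = -1, d = -1, e = 2.
So g(t) = -3t^4 - 3t^3 - t^2 - t + 2.
Check: g(-1) = 2. ✓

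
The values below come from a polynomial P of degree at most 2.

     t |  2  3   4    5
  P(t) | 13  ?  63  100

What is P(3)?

34

On equispaced nodes a degree-2 polynomial has vanishing third forward difference, so
  - P(2) + 3·P(3) - 3·P(4) + P(5) = 0.
Substituting the known values and solving for P(3):
  3·P(3) = 102
  P(3) = 34.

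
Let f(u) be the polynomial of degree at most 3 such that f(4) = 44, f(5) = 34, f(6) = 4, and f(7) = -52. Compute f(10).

Forward differences of the values at u = 4, 5, 6, 7:
  f  : 44  34  4  -52
  Δ  : -10  -30  -56
  Δ^2: -20  -26
  Δ^3: -6
The third differences are constant, confirming degree 3.
Interpolating (Newton forward form) and evaluating at u = 10 gives f(10) = -436.

-436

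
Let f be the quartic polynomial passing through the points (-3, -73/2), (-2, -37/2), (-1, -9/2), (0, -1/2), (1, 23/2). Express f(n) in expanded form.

f(n) = n^4 + 5n^3 + 3n^2 + 3n - 1/2

Write f(n) = an^4 + bn^3 + cn^2 + dn + e. Substituting each data point gives a linear system:
  81a - 27b + 9c - 3d + e = -73/2
  16a - 8b + 4c - 2d + e = -37/2
  a - b + c - d + e = -9/2
  e = -1/2
  a + b + c + d + e = 23/2
Solving the system yields a = 1, b = 5, c = 3, d = 3, e = -1/2.
So f(n) = n⁴ + 5n³ + 3n² + 3n - 1/2.
Check: f(-1) = -9/2. ✓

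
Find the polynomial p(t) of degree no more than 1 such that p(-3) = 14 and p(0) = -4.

Write p(t) = at + b. Substituting each data point gives a linear system:
  -3a + b = 14
  b = -4
Solving the system yields a = -6, b = -4.
So p(t) = -6t - 4.
Check: p(-3) = 14. ✓

p(t) = -6t - 4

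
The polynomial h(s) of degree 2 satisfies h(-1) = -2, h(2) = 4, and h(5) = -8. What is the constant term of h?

2

Write h(s) = as^2 + bs + c. Substituting each data point gives a linear system:
  a - b + c = -2
  4a + 2b + c = 4
  25a + 5b + c = -8
Solving the system yields a = -1, b = 3, c = 2.
So h(s) = -s^2 + 3s + 2.
The constant term is 2.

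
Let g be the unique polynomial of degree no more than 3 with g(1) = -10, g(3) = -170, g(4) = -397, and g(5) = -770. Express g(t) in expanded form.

Write g(t) = at^3 + bt^2 + ct + d. Substituting each data point gives a linear system:
  a + b + c + d = -10
  27a + 9b + 3c + d = -170
  64a + 16b + 4c + d = -397
  125a + 25b + 5c + d = -770
Solving the system yields a = -6, b = -1, c = 2, d = -5.
So g(t) = -6t³ - t² + 2t - 5.
Check: g(1) = -10. ✓

g(t) = -6t^3 - t^2 + 2t - 5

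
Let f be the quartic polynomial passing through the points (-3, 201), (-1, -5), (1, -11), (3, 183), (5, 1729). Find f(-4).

Forward differences of the values at u = -3, -1, 1, 3, 5:
  f  : 201  -5  -11  183  1729
  Δ  : -206  -6  194  1546
  Δ^2: 200  200  1352
  Δ^3: 0  1152
  Δ^4: 1152
The fourth differences are constant, confirming degree 4.
Interpolating (Newton forward form) and evaluating at u = -4 gives f(-4) = 694.

694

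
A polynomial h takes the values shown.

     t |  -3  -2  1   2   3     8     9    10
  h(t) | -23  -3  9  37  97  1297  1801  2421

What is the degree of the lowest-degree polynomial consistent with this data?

Divided differences on the nodes -3, -2, 1, 2, 3, 8, 9, 10:
  order 0: -23  -3  9  37  97  1297  1801  2421
  order 1: 20  4  28  60  240  504  620
  order 2: -4  6  16  30  44  58
  order 3: 2  2  2  2  2
  order 4: 0  0  0  0
  order 5: 0  0  0
  order 6: 0  0
  order 7: 0
The order-3 divided differences are all 2 (nonzero) and every higher order vanishes, so the data lies on a polynomial of degree exactly 3.

3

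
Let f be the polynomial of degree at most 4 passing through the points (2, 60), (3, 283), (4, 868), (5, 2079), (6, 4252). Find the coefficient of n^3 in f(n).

Write f(n) = an^4 + bn^3 + cn^2 + dn + e. Substituting each data point gives a linear system:
  16a + 8b + 4c + 2d + e = 60
  81a + 27b + 9c + 3d + e = 283
  256a + 64b + 16c + 4d + e = 868
  625a + 125b + 25c + 5d + e = 2079
  1296a + 216b + 36c + 6d + e = 4252
Solving the system yields a = 3, b = 2, c = -2, d = 0, e = 4.
So f(n) = 3n^4 + 2n^3 - 2n^2 + 4.
The coefficient of n^3 is 2.

2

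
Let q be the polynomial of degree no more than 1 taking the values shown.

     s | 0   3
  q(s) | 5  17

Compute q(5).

25

Write q(s) = as + b. Substituting each data point gives a linear system:
  b = 5
  3a + b = 17
Solving the system yields a = 4, b = 5.
So q(s) = 4s + 5.
Then q(5) = 25.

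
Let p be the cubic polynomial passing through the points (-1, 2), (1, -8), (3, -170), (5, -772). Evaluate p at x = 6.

-1328

Forward differences of the values at x = -1, 1, 3, 5:
  p  : 2  -8  -170  -772
  Δ  : -10  -162  -602
  Δ^2: -152  -440
  Δ^3: -288
The third differences are constant, confirming degree 3.
Interpolating (Newton forward form) and evaluating at x = 6 gives p(6) = -1328.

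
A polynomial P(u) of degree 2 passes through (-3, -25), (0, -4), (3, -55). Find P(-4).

-48

Forward differences of the values at u = -3, 0, 3:
  P  : -25  -4  -55
  Δ  : 21  -51
  Δ^2: -72
The second differences are constant, confirming degree 2.
Interpolating (Newton forward form) and evaluating at u = -4 gives P(-4) = -48.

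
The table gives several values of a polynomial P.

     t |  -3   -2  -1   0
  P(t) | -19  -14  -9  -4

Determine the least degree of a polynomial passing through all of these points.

1

Forward differences of the values at t = -3, -2, -1, 0:
  P  : -19  -14  -9  -4
  Δ  : 5  5  5
  Δ^2: 0  0
  Δ^3: 0
The first differences are constant (5) and nonzero, while all higher differences vanish, so the minimal degree is 1.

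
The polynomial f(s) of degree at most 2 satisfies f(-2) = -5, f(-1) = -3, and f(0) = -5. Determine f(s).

Write f(s) = as^2 + bs + c. Substituting each data point gives a linear system:
  4a - 2b + c = -5
  a - b + c = -3
  c = -5
Solving the system yields a = -2, b = -4, c = -5.
So f(s) = -2s^2 - 4s - 5.
Check: f(-2) = -5. ✓

f(s) = -2s^2 - 4s - 5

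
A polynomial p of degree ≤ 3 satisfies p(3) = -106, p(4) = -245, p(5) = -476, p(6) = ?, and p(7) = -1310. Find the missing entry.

On equispaced nodes a degree-3 polynomial has vanishing fourth forward difference, so
  p(3) - 4·p(4) + 6·p(5) - 4·p(6) + p(7) = 0.
Substituting the known values and solving for p(6):
  -4·p(6) = 3292
  p(6) = -823.

-823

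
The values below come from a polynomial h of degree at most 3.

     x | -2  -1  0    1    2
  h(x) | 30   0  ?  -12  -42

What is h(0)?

-6

On equispaced nodes a degree-3 polynomial has vanishing fourth forward difference, so
  h(-2) - 4·h(-1) + 6·h(0) - 4·h(1) + h(2) = 0.
Substituting the known values and solving for h(0):
  6·h(0) = -36
  h(0) = -6.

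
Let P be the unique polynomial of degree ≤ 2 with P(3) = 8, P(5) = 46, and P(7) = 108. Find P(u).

P(u) = 3u^2 - 5u - 4

Using the Lagrange interpolation formula with nodes 3, 5, 7:
  L_0(u) = (u - 5)(u - 7) / 8
  L_1(u) = (u - 3)(u - 7) / -4
  L_2(u) = (u - 3)(u - 5) / 8
Then P(u) = 8·L_0(u) + 46·L_1(u) + 108·L_2(u).
Expanding and collecting terms gives P(u) = 3u^2 - 5u - 4.
Check: P(3) = 8. ✓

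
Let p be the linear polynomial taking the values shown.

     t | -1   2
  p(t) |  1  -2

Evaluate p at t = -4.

4

Write p(t) = at + b. Substituting each data point gives a linear system:
  -a + b = 1
  2a + b = -2
Solving the system yields a = -1, b = 0.
So p(t) = -t.
Then p(-4) = 4.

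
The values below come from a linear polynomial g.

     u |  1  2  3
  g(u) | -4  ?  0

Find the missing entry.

On equispaced nodes a degree-1 polynomial has vanishing second forward difference, so
  g(1) - 2·g(2) + g(3) = 0.
Substituting the known values and solving for g(2):
  -2·g(2) = 4
  g(2) = -2.

-2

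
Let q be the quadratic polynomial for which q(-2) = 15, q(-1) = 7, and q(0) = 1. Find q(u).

q(u) = u^2 - 5u + 1

Write q(u) = au^2 + bu + c. Substituting each data point gives a linear system:
  4a - 2b + c = 15
  a - b + c = 7
  c = 1
Solving the system yields a = 1, b = -5, c = 1.
So q(u) = u² - 5u + 1.
Check: q(0) = 1. ✓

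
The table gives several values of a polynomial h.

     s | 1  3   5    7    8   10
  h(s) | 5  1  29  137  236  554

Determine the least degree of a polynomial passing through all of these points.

3

Divided differences on the nodes 1, 3, 5, 7, 8, 10:
  order 0: 5  1  29  137  236  554
  order 1: -2  14  54  99  159
  order 2: 4  10  15  20
  order 3: 1  1  1
  order 4: 0  0
  order 5: 0
The order-3 divided differences are all 1 (nonzero) and every higher order vanishes, so the data lies on a polynomial of degree exactly 3.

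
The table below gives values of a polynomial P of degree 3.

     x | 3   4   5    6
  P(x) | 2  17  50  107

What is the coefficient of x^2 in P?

Write P(x) = ax^3 + bx^2 + cx + d. Substituting each data point gives a linear system:
  27a + 9b + 3c + d = 2
  64a + 16b + 4c + d = 17
  125a + 25b + 5c + d = 50
  216a + 36b + 6c + d = 107
Solving the system yields a = 1, b = -3, c = -1, d = 5.
So P(x) = x^3 - 3x^2 - x + 5.
The coefficient of x^2 is -3.

-3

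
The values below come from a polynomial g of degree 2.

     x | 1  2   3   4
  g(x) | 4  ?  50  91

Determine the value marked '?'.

21

On equispaced nodes a degree-2 polynomial has vanishing third forward difference, so
  - g(1) + 3·g(2) - 3·g(3) + g(4) = 0.
Substituting the known values and solving for g(2):
  3·g(2) = 63
  g(2) = 21.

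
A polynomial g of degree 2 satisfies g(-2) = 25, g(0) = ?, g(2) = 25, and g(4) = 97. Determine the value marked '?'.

On equispaced nodes a degree-2 polynomial has vanishing third forward difference, so
  - g(-2) + 3·g(0) - 3·g(2) + g(4) = 0.
Substituting the known values and solving for g(0):
  3·g(0) = 3
  g(0) = 1.

1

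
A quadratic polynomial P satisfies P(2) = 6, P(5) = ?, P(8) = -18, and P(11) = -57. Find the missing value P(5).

On equispaced nodes a degree-2 polynomial has vanishing third forward difference, so
  - P(2) + 3·P(5) - 3·P(8) + P(11) = 0.
Substituting the known values and solving for P(5):
  3·P(5) = 9
  P(5) = 3.

3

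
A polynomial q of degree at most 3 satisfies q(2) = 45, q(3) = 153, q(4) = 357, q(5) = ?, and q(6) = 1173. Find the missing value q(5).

687

The 4 known points determine the degree-3 polynomial uniquely.
Write q(n) = an^3 + bn^2 + cn + d. Substituting each data point gives a linear system:
  8a + 4b + 2c + d = 45
  27a + 9b + 3c + d = 153
  64a + 16b + 4c + d = 357
  216a + 36b + 6c + d = 1173
Solving the system yields a = 5, b = 3, c = -2, d = -3.
So q(n) = 5n^3 + 3n^2 - 2n - 3.
Then q(5) = 687.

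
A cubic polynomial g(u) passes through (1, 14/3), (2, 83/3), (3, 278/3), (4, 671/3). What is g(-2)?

Using the Lagrange interpolation formula with nodes 1, 2, 3, 4:
  L_0(u) = (u - 2)(u - 3)(u - 4) / -6
  L_1(u) = (u - 1)(u - 3)(u - 4) / 2
  L_2(u) = (u - 1)(u - 2)(u - 4) / -2
  L_3(u) = (u - 1)(u - 2)(u - 3) / 6
Then g(u) = 14/3·L_0(u) + 83/3·L_1(u) + 278/3·L_2(u) + 671/3·L_3(u).
Expanding and collecting terms gives g(u) = 4u^3 - 3u^2 + 4u - 1/3.
Evaluating at u = -2: g(-2) = -157/3.

-157/3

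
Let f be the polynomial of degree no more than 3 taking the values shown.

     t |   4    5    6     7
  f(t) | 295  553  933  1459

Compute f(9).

3045

Write f(t) = at^3 + bt^2 + ct + d. Substituting each data point gives a linear system:
  64a + 16b + 4c + d = 295
  125a + 25b + 5c + d = 553
  216a + 36b + 6c + d = 933
  343a + 49b + 7c + d = 1459
Solving the system yields a = 4, b = 1, c = 5, d = 3.
So f(t) = 4t³ + t² + 5t + 3.
Then f(9) = 3045.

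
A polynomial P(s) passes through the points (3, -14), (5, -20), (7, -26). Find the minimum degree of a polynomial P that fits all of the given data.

1

Forward differences of the values at s = 3, 5, 7:
  P  : -14  -20  -26
  Δ  : -6  -6
  Δ^2: 0
The first differences are constant (-6) and nonzero, while all higher differences vanish, so the minimal degree is 1.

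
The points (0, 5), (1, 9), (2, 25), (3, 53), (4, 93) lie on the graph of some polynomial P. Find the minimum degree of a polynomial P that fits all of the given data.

2

Forward differences of the values at u = 0, 1, 2, 3, 4:
  P  : 5  9  25  53  93
  Δ  : 4  16  28  40
  Δ^2: 12  12  12
  Δ^3: 0  0
  Δ^4: 0
The second differences are constant (12) and nonzero, while all higher differences vanish, so the minimal degree is 2.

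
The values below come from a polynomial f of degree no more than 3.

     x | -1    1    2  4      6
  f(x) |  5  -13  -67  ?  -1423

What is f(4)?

-445

The 4 known points determine the degree-3 polynomial uniquely.
Write f(x) = ax^3 + bx^2 + cx + d. Substituting each data point gives a linear system:
  -a + b - c + d = 5
  a + b + c + d = -13
  8a + 4b + 2c + d = -67
  216a + 36b + 6c + d = -1423
Solving the system yields a = -6, b = -3, c = -3, d = -1.
So f(x) = -6x^3 - 3x^2 - 3x - 1.
Then f(4) = -445.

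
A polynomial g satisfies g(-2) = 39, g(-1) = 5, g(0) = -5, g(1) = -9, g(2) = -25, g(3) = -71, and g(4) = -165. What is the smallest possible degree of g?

Forward differences of the values at t = -2, -1, 0, 1, 2, 3, 4:
  g  : 39  5  -5  -9  -25  -71  -165
  Δ  : -34  -10  -4  -16  -46  -94
  Δ^2: 24  6  -12  -30  -48
  Δ^3: -18  -18  -18  -18
  Δ^4: 0  0  0
  Δ^5: 0  0
  Δ^6: 0
The third differences are constant (-18) and nonzero, while all higher differences vanish, so the minimal degree is 3.

3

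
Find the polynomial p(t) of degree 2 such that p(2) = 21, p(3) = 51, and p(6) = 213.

p(t) = 6t^2 - 3

Using the Lagrange interpolation formula with nodes 2, 3, 6:
  L_0(t) = (t - 3)(t - 6) / 4
  L_1(t) = (t - 2)(t - 6) / -3
  L_2(t) = (t - 2)(t - 3) / 12
Then p(t) = 21·L_0(t) + 51·L_1(t) + 213·L_2(t).
Expanding and collecting terms gives p(t) = 6t^2 - 3.
Check: p(2) = 21. ✓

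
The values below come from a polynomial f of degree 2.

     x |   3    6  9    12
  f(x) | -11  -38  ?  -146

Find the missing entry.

The 3 known points determine the degree-2 polynomial uniquely.
Write f(x) = ax^2 + bx + c. Substituting each data point gives a linear system:
  9a + 3b + c = -11
  36a + 6b + c = -38
  144a + 12b + c = -146
Solving the system yields a = -1, b = 0, c = -2.
So f(x) = -x² - 2.
Then f(9) = -83.

-83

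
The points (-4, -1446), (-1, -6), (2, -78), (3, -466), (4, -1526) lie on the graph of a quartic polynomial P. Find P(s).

P(s) = -6s^4 - s^3 + 3s^2 + 6s + 2

Using the Lagrange interpolation formula with nodes -4, -1, 2, 3, 4:
  L_0(s) = (s + 1)(s - 2)(s - 3)(s - 4) / 1008
  L_1(s) = (s + 4)(s - 2)(s - 3)(s - 4) / -180
  L_2(s) = (s + 4)(s + 1)(s - 3)(s - 4) / 36
  L_3(s) = (s + 4)(s + 1)(s - 2)(s - 4) / -28
  L_4(s) = (s + 4)(s + 1)(s - 2)(s - 3) / 80
Then P(s) = -1446·L_0(s) - 6·L_1(s) - 78·L_2(s) - 466·L_3(s) - 1526·L_4(s).
Expanding and collecting terms gives P(s) = -6s^4 - s^3 + 3s^2 + 6s + 2.
Check: P(-4) = -1446. ✓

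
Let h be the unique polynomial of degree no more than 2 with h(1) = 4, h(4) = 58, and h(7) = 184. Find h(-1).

8

Forward differences of the values at s = 1, 4, 7:
  h  : 4  58  184
  Δ  : 54  126
  Δ^2: 72
The second differences are constant, confirming degree 2.
Interpolating (Newton forward form) and evaluating at s = -1 gives h(-1) = 8.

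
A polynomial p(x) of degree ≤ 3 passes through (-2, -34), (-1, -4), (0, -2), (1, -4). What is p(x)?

Using the Lagrange interpolation formula with nodes -2, -1, 0, 1:
  L_0(x) = (x + 1)x(x - 1) / -6
  L_1(x) = (x + 2)x(x - 1) / 2
  L_2(x) = (x + 2)(x + 1)(x - 1) / -2
  L_3(x) = (x + 2)(x + 1)x / 6
Then p(x) = -34·L_0(x) - 4·L_1(x) - 2·L_2(x) - 4·L_3(x).
Expanding and collecting terms gives p(x) = 4x^3 - 2x^2 - 4x - 2.
Check: p(1) = -4. ✓

p(x) = 4x^3 - 2x^2 - 4x - 2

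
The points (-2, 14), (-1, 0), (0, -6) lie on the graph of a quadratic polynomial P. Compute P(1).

Write P(t) = at^2 + bt + c. Substituting each data point gives a linear system:
  4a - 2b + c = 14
  a - b + c = 0
  c = -6
Solving the system yields a = 4, b = -2, c = -6.
So P(t) = 4t^2 - 2t - 6.
Then P(1) = -4.

-4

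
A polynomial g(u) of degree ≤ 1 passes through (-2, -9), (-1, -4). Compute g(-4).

-19

Using the Lagrange interpolation formula with nodes -2, -1:
  L_0(u) = (u + 1) / -1
  L_1(u) = (u + 2) / 1
Then g(u) = -9·L_0(u) - 4·L_1(u).
Expanding and collecting terms gives g(u) = 5u + 1.
Evaluating at u = -4: g(-4) = -19.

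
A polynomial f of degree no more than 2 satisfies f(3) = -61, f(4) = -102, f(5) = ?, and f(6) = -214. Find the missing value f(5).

The 3 known points determine the degree-2 polynomial uniquely.
Write f(u) = au^2 + bu + c. Substituting each data point gives a linear system:
  9a + 3b + c = -61
  16a + 4b + c = -102
  36a + 6b + c = -214
Solving the system yields a = -5, b = -6, c = 2.
So f(u) = -5u² - 6u + 2.
Then f(5) = -153.

-153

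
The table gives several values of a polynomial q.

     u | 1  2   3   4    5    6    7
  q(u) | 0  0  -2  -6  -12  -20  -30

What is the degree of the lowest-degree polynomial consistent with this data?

2

Forward differences of the values at u = 1, 2, 3, 4, 5, 6, 7:
  q  : 0  0  -2  -6  -12  -20  -30
  Δ  : 0  -2  -4  -6  -8  -10
  Δ^2: -2  -2  -2  -2  -2
  Δ^3: 0  0  0  0
  Δ^4: 0  0  0
  Δ^5: 0  0
  Δ^6: 0
The second differences are constant (-2) and nonzero, while all higher differences vanish, so the minimal degree is 2.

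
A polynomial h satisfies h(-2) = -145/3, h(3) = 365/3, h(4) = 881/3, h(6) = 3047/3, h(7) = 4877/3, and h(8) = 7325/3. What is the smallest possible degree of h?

3

Divided differences on the nodes -2, 3, 4, 6, 7, 8:
  order 0: -145/3  365/3  881/3  3047/3  4877/3  7325/3
  order 1: 34  172  361  610  816
  order 2: 23  63  83  103
  order 3: 5  5  5
  order 4: 0  0
  order 5: 0
The order-3 divided differences are all 5 (nonzero) and every higher order vanishes, so the data lies on a polynomial of degree exactly 3.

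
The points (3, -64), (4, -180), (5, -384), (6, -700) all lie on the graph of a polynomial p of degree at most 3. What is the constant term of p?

-4

Write p(u) = au^3 + bu^2 + cu + d. Substituting each data point gives a linear system:
  27a + 9b + 3c + d = -64
  64a + 16b + 4c + d = -180
  125a + 25b + 5c + d = -384
  216a + 36b + 6c + d = -700
Solving the system yields a = -4, b = 4, c = 4, d = -4.
So p(u) = -4u³ + 4u² + 4u - 4.
The constant term is -4.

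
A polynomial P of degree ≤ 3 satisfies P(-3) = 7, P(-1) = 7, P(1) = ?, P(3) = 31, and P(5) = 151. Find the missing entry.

On equispaced nodes a degree-3 polynomial has vanishing fourth forward difference, so
  P(-3) - 4·P(-1) + 6·P(1) - 4·P(3) + P(5) = 0.
Substituting the known values and solving for P(1):
  6·P(1) = -6
  P(1) = -1.

-1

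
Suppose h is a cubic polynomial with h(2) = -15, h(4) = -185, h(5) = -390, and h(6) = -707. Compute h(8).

Using the Lagrange interpolation formula with nodes 2, 4, 5, 6:
  L_0(n) = (n - 4)(n - 5)(n - 6) / -24
  L_1(n) = (n - 2)(n - 5)(n - 6) / 4
  L_2(n) = (n - 2)(n - 4)(n - 6) / -3
  L_3(n) = (n - 2)(n - 4)(n - 5) / 8
Then h(n) = -15·L_0(n) - 185·L_1(n) - 390·L_2(n) - 707·L_3(n).
Expanding and collecting terms gives h(n) = -4n^3 + 4n^2 + 3n - 5.
Evaluating at n = 8: h(8) = -1773.

-1773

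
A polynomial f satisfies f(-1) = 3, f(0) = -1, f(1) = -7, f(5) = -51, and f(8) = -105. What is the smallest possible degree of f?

Divided differences on the nodes -1, 0, 1, 5, 8:
  order 0: 3  -1  -7  -51  -105
  order 1: -4  -6  -11  -18
  order 2: -1  -1  -1
  order 3: 0  0
  order 4: 0
The order-2 divided differences are all -1 (nonzero) and every higher order vanishes, so the data lies on a polynomial of degree exactly 2.

2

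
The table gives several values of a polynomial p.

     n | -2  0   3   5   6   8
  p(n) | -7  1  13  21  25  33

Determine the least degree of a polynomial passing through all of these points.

1

Divided differences on the nodes -2, 0, 3, 5, 6, 8:
  order 0: -7  1  13  21  25  33
  order 1: 4  4  4  4  4
  order 2: 0  0  0  0
  order 3: 0  0  0
  order 4: 0  0
  order 5: 0
The order-1 divided differences are all 4 (nonzero) and every higher order vanishes, so the data lies on a polynomial of degree exactly 1.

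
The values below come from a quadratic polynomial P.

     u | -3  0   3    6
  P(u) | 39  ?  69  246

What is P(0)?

0

The 3 known points determine the degree-2 polynomial uniquely.
Write P(u) = au^2 + bu + c. Substituting each data point gives a linear system:
  9a - 3b + c = 39
  9a + 3b + c = 69
  36a + 6b + c = 246
Solving the system yields a = 6, b = 5, c = 0.
So P(u) = 6u^2 + 5u.
Then P(0) = 0.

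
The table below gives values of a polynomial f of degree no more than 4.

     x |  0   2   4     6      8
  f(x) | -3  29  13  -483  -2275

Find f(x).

Using the Lagrange interpolation formula with nodes 0, 2, 4, 6, 8:
  L_0(x) = (x - 2)(x - 4)(x - 6)(x - 8) / 384
  L_1(x) = x(x - 4)(x - 6)(x - 8) / -96
  L_2(x) = x(x - 2)(x - 6)(x - 8) / 64
  L_3(x) = x(x - 2)(x - 4)(x - 8) / -96
  L_4(x) = x(x - 2)(x - 4)(x - 6) / 384
Then f(x) = -3·L_0(x) + 29·L_1(x) + 13·L_2(x) - 483·L_3(x) - 2275·L_4(x).
Expanding and collecting terms gives f(x) = -x^4 + 3x^3 + 4x^2 + 4x - 3.
Check: f(6) = -483. ✓

f(x) = -x^4 + 3x^3 + 4x^2 + 4x - 3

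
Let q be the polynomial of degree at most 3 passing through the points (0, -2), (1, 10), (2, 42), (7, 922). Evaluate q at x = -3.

-38

Using the Lagrange interpolation formula with nodes 0, 1, 2, 7:
  L_0(x) = (x - 1)(x - 2)(x - 7) / -14
  L_1(x) = x(x - 2)(x - 7) / 6
  L_2(x) = x(x - 1)(x - 7) / -10
  L_3(x) = x(x - 1)(x - 2) / 210
Then q(x) = -2·L_0(x) + 10·L_1(x) + 42·L_2(x) + 922·L_3(x).
Expanding and collecting terms gives q(x) = 2x^3 + 4x^2 + 6x - 2.
Evaluating at x = -3: q(-3) = -38.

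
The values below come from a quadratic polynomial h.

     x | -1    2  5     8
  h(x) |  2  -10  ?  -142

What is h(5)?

On equispaced nodes a degree-2 polynomial has vanishing third forward difference, so
  - h(-1) + 3·h(2) - 3·h(5) + h(8) = 0.
Substituting the known values and solving for h(5):
  -3·h(5) = 174
  h(5) = -58.

-58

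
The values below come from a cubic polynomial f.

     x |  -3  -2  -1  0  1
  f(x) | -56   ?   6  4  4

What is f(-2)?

The 4 known points determine the degree-3 polynomial uniquely.
Write f(x) = ax^3 + bx^2 + cx + d. Substituting each data point gives a linear system:
  -27a + 9b - 3c + d = -56
  -a + b - c + d = 6
  d = 4
  a + b + c + d = 4
Solving the system yields a = 3, b = 1, c = -4, d = 4.
So f(x) = 3x³ + x² - 4x + 4.
Then f(-2) = -8.

-8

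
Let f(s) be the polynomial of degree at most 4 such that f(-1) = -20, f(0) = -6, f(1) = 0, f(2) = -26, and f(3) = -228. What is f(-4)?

Forward differences of the values at s = -1, 0, 1, 2, 3:
  f  : -20  -6  0  -26  -228
  Δ  : 14  6  -26  -202
  Δ^2: -8  -32  -176
  Δ^3: -24  -144
  Δ^4: -120
The fourth differences are constant, confirming degree 4.
Interpolating (Newton forward form) and evaluating at s = -4 gives f(-4) = -1670.

-1670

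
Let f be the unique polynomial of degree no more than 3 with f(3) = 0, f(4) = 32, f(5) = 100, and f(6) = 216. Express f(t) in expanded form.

Write f(t) = at^3 + bt^2 + ct + d. Substituting each data point gives a linear system:
  27a + 9b + 3c + d = 0
  64a + 16b + 4c + d = 32
  125a + 25b + 5c + d = 100
  216a + 36b + 6c + d = 216
Solving the system yields a = 2, b = -6, c = 0, d = 0.
So f(t) = 2t^3 - 6t^2.
Check: f(5) = 100. ✓

f(t) = 2t^3 - 6t^2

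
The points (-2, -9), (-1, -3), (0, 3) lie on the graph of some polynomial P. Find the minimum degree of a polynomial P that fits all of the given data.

1

Forward differences of the values at t = -2, -1, 0:
  P  : -9  -3  3
  Δ  : 6  6
  Δ^2: 0
The first differences are constant (6) and nonzero, while all higher differences vanish, so the minimal degree is 1.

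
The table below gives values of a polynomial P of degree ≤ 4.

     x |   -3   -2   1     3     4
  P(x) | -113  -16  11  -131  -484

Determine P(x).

Write P(x) = ax^4 + bx^3 + cx^2 + dx + e. Substituting each data point gives a linear system:
  81a - 27b + 9c - 3d + e = -113
  16a - 8b + 4c - 2d + e = -16
  a + b + c + d + e = 11
  81a + 27b + 9c + 3d + e = -131
  256a + 64b + 16c + 4d + e = -484
Solving the system yields a = -2, b = -1, c = 4, d = 6, e = 4.
So P(x) = -2x^4 - x^3 + 4x^2 + 6x + 4.
Check: P(1) = 11. ✓

P(x) = -2x^4 - x^3 + 4x^2 + 6x + 4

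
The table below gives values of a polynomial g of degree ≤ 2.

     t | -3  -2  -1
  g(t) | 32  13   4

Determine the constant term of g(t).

Write g(t) = at^2 + bt + c. Substituting each data point gives a linear system:
  9a - 3b + c = 32
  4a - 2b + c = 13
  a - b + c = 4
Solving the system yields a = 5, b = 6, c = 5.
So g(t) = 5t^2 + 6t + 5.
The constant term is 5.

5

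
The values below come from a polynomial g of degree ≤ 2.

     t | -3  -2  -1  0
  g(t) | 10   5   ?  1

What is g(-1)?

On equispaced nodes a degree-2 polynomial has vanishing third forward difference, so
  - g(-3) + 3·g(-2) - 3·g(-1) + g(0) = 0.
Substituting the known values and solving for g(-1):
  -3·g(-1) = -6
  g(-1) = 2.

2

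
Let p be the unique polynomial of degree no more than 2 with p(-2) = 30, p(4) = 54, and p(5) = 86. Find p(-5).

Write p(x) = ax^2 + bx + c. Substituting each data point gives a linear system:
  4a - 2b + c = 30
  16a + 4b + c = 54
  25a + 5b + c = 86
Solving the system yields a = 4, b = -4, c = 6.
So p(x) = 4x^2 - 4x + 6.
Then p(-5) = 126.

126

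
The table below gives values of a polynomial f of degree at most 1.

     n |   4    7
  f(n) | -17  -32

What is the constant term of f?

Write f(n) = an + b. Substituting each data point gives a linear system:
  4a + b = -17
  7a + b = -32
Solving the system yields a = -5, b = 3.
So f(n) = -5n + 3.
The constant term is 3.

3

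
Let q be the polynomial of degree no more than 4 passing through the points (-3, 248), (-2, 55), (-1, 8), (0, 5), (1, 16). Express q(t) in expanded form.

Write q(t) = at^4 + bt^3 + ct^2 + dt + e. Substituting each data point gives a linear system:
  81a - 27b + 9c - 3d + e = 248
  16a - 8b + 4c - 2d + e = 55
  a - b + c - d + e = 8
  e = 5
  a + b + c + d + e = 16
Solving the system yields a = 3, b = 1, c = 4, d = 3, e = 5.
So q(t) = 3t^4 + t^3 + 4t^2 + 3t + 5.
Check: q(-1) = 8. ✓

q(t) = 3t^4 + t^3 + 4t^2 + 3t + 5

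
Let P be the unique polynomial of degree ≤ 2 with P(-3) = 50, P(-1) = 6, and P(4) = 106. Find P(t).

P(t) = 6t^2 + 2t + 2

Using the Lagrange interpolation formula with nodes -3, -1, 4:
  L_0(t) = (t + 1)(t - 4) / 14
  L_1(t) = (t + 3)(t - 4) / -10
  L_2(t) = (t + 3)(t + 1) / 35
Then P(t) = 50·L_0(t) + 6·L_1(t) + 106·L_2(t).
Expanding and collecting terms gives P(t) = 6t^2 + 2t + 2.
Check: P(-3) = 50. ✓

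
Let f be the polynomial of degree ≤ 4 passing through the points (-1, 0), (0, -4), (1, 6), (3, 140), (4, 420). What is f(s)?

Write f(s) = as^4 + bs^3 + cs^2 + ds + e. Substituting each data point gives a linear system:
  a - b + c - d + e = 0
  e = -4
  a + b + c + d + e = 6
  81a + 27b + 9c + 3d + e = 140
  256a + 64b + 16c + 4d + e = 420
Solving the system yields a = 2, b = -3, c = 5, d = 6, e = -4.
So f(s) = 2s⁴ - 3s³ + 5s² + 6s - 4.
Check: f(4) = 420. ✓

f(s) = 2s^4 - 3s^3 + 5s^2 + 6s - 4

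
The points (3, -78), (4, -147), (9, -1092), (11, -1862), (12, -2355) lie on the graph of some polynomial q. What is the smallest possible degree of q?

3

Divided differences on the nodes 3, 4, 9, 11, 12:
  order 0: -78  -147  -1092  -1862  -2355
  order 1: -69  -189  -385  -493
  order 2: -20  -28  -36
  order 3: -1  -1
  order 4: 0
The order-3 divided differences are all -1 (nonzero) and every higher order vanishes, so the data lies on a polynomial of degree exactly 3.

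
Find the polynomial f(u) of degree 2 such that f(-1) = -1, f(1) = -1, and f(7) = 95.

Using the Lagrange interpolation formula with nodes -1, 1, 7:
  L_0(u) = (u - 1)(u - 7) / 16
  L_1(u) = (u + 1)(u - 7) / -12
  L_2(u) = (u + 1)(u - 1) / 48
Then f(u) = -1·L_0(u) - 1·L_1(u) + 95·L_2(u).
Expanding and collecting terms gives f(u) = 2u² - 3.
Check: f(1) = -1. ✓

f(u) = 2u^2 - 3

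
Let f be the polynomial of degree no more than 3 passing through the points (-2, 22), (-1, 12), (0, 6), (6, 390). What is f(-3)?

30

Using the Lagrange interpolation formula with nodes -2, -1, 0, 6:
  L_0(t) = (t + 1)t(t - 6) / -16
  L_1(t) = (t + 2)t(t - 6) / 7
  L_2(t) = (t + 2)(t + 1)(t - 6) / -12
  L_3(t) = (t + 2)(t + 1)t / 336
Then f(t) = 22·L_0(t) + 12·L_1(t) + 6·L_2(t) + 390·L_3(t).
Expanding and collecting terms gives f(t) = t³ + 5t² - 2t + 6.
Evaluating at t = -3: f(-3) = 30.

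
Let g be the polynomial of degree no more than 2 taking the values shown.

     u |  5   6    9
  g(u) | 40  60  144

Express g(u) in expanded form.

Write g(u) = au^2 + bu + c. Substituting each data point gives a linear system:
  25a + 5b + c = 40
  36a + 6b + c = 60
  81a + 9b + c = 144
Solving the system yields a = 2, b = -2, c = 0.
So g(u) = 2u² - 2u.
Check: g(5) = 40. ✓

g(u) = 2u^2 - 2u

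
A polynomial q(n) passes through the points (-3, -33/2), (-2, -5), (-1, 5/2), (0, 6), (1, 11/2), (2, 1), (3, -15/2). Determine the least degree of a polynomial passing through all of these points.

Forward differences of the values at n = -3, -2, -1, 0, 1, 2, 3:
  q  : -33/2  -5  5/2  6  11/2  1  -15/2
  Δ  : 23/2  15/2  7/2  -1/2  -9/2  -17/2
  Δ^2: -4  -4  -4  -4  -4
  Δ^3: 0  0  0  0
  Δ^4: 0  0  0
  Δ^5: 0  0
  Δ^6: 0
The second differences are constant (-4) and nonzero, while all higher differences vanish, so the minimal degree is 2.

2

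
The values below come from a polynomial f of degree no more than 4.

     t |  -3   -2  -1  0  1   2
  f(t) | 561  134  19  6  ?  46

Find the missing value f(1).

5

On equispaced nodes a degree-4 polynomial has vanishing fifth forward difference, so
  - f(-3) + 5·f(-2) - 10·f(-1) + 10·f(0) - 5·f(1) + f(2) = 0.
Substituting the known values and solving for f(1):
  -5·f(1) = -25
  f(1) = 5.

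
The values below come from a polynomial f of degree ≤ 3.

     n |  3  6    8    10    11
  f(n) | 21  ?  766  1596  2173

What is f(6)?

The 4 known points determine the degree-3 polynomial uniquely.
Write f(n) = an^3 + bn^2 + cn + d. Substituting each data point gives a linear system:
  27a + 9b + 3c + d = 21
  512a + 64b + 8c + d = 766
  1000a + 100b + 10c + d = 1596
  1331a + 121b + 11c + d = 2173
Solving the system yields a = 2, b = -4, c = -1, d = 6.
So f(n) = 2n^3 - 4n^2 - n + 6.
Then f(6) = 288.

288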